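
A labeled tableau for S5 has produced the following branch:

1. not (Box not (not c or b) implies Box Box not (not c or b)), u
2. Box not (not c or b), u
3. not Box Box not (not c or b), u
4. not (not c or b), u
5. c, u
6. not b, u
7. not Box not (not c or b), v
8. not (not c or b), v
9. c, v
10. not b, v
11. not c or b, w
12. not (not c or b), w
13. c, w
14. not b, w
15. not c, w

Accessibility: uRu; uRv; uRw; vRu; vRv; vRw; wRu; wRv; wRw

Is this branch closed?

Both c and not c appear at w.

Closed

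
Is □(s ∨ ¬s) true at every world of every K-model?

Valid in K

Tableau for the negation ¬□(s ∨ ¬s):
1. ¬□(s ∨ ¬s), w0
2. ¬(s ∨ ¬s), w1
3. ¬s, w1
4. s, w1
Accessibility: w0Rw1
Branch closes: s and ¬s both at w1.
Every branch of the negation's tableau closes; the branch above is one of them.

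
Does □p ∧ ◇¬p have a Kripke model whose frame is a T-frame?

1. □p ∧ ◇¬p, w0
2. □p, w0   [∧-rule on 1]
3. ◇¬p, w0   [∧-rule on 1]
4. p, w0   [□-rule on 2 via w0Rw0]
5. ¬p, w1   [◇-rule on 3: fresh world w1, w0Rw1]
6. p, w1   [□-rule on 2 via w0Rw1]
Accessibility: w0Rw0, w0Rw1, w1Rw1
Branch closes: p and ¬p both at w1.
(One branch shown.) All branches close.

Unsatisfiable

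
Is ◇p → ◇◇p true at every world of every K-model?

Tableau for the negation ¬(◇p → ◇◇p):
1. ¬(◇p → ◇◇p), 0
2. ◇p, 0   [¬→-rule on 1]
3. ¬◇◇p, 0   [¬→-rule on 1]
4. p, 1   [◇-rule on 2: fresh world 1, 0R1]
5. ¬◇p, 1   [¬◇-rule on 3 via 0R1]
Accessibility: 0R1
The negation has an open branch (countermodel exists).

Not valid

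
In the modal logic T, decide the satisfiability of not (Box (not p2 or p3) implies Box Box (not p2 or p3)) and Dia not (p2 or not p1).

1. not (Box (not p2 or p3) implies Box Box (not p2 or p3)) and Dia not (p2 or not p1), w0
2. not (Box (not p2 or p3) implies Box Box (not p2 or p3)), w0
3. Dia not (p2 or not p1), w0
4. Box (not p2 or p3), w0
5. not Box Box (not p2 or p3), w0
6. not p2 or p3, w0
7. p3, w0
8. not (p2 or not p1), w1
9. not p2, w1
10. p1, w1
11. not p2 or p3, w1
12. p3, w1
13. not Box (not p2 or p3), w2
14. not p2 or p3, w2
15. p3, w2
16. not (not p2 or p3), w3
17. p2, w3
18. not p3, w3
Accessibility: w0Rw0, w0Rw1, w0Rw2, w1Rw1, w2Rw2, w2Rw3, w3Rw3

Satisfiable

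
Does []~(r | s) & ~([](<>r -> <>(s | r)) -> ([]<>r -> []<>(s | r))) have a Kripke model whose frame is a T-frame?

Unsatisfiable (every branch closes)

1. []~(r | s) & ~([](<>r -> <>(s | r)) -> ([]<>r -> []<>(s | r))), u
2. []~(r | s), u
3. ~([](<>r -> <>(s | r)) -> ([]<>r -> []<>(s | r))), u
4. [](<>r -> <>(s | r)), u
5. ~([]<>r -> []<>(s | r)), u
6. []<>r, u
7. ~[]<>(s | r), u
8. ~(r | s), u
9. ~r, u
10. ~s, u
11. <>r -> <>(s | r), u
12. <>r, u
13. <>(s | r), u
14. ~<>(s | r), v
15. ~(r | s), v
16. ~r, v
17. ~s, v
18. <>r -> <>(s | r), v
19. <>r, v
20. ~(s | r), v
21. <>(s | r), v
22. r, w
23. ~(r | s), w
24. ~r, w
25. ~s, w
Accessibility: uRu, uRv, uRw, vRv, wRw
Branch closes: r and ~r both at w.
All branches of the tableau close; one closing branch shown above.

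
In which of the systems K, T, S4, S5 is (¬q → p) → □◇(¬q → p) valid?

S5

S5-tableau for the negation ¬((¬q → p) → □◇(¬q → p)):
1. ¬((¬q → p) → □◇(¬q → p)), w0
2. ¬q → p, w0
3. ¬□◇(¬q → p), w0
4. p, w0
5. ¬◇(¬q → p), w1
6. ¬(¬q → p), w0
7. ¬q, w0
8. ¬p, w0
Accessibility: w0Rw0, w0Rw1, w1Rw0, w1Rw1
Branch closes: p and ¬p both at w0.
Every branch closes (one shown): valid in S5.
S4-tableau for the negation ¬((¬q → p) → □◇(¬q → p)):
1. ¬((¬q → p) → □◇(¬q → p)), w0
2. ¬q → p, w0
3. ¬□◇(¬q → p), w0
4. p, w0
5. ¬◇(¬q → p), w1
6. ¬(¬q → p), w1
7. ¬q, w1
8. ¬p, w1
Accessibility: w0Rw0, w0Rw1, w1Rw1
Complete open branch: countermodel on an S4-frame, so not valid in S4, nor in K, T (the same frame is also a K-frame and a T-frame).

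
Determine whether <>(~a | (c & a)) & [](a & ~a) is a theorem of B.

Not valid

Tableau for the negation ~(<>(~a | (c & a)) & [](a & ~a)):
1. ~(<>(~a | (c & a)) & [](a & ~a)), u
2. ~[](a & ~a), u
3. ~(a & ~a), v
4. a, v
Accessibility: uRu, uRv, vRu, vRv
The negation has an open branch (countermodel exists).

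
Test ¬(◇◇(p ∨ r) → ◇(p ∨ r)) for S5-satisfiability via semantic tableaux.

1. ¬(◇◇(p ∨ r) → ◇(p ∨ r)), w0
2. ◇◇(p ∨ r), w0   [¬→-rule on 1]
3. ¬◇(p ∨ r), w0   [¬→-rule on 1]
4. ¬(p ∨ r), w0   [¬◇-rule on 3 via w0Rw0]
5. ¬p, w0   [¬∨-rule on 4]
6. ¬r, w0   [¬∨-rule on 4]
7. ◇(p ∨ r), w1   [◇-rule on 2: fresh world w1, w0Rw1]
8. ¬(p ∨ r), w1   [¬◇-rule on 3 via w0Rw1]
9. ¬p, w1   [¬∨-rule on 8]
10. ¬r, w1   [¬∨-rule on 8]
11. p ∨ r, w2   [◇-rule on 7: fresh world w2, w1Rw2]
12. ¬(p ∨ r), w2   [¬◇-rule on 3 via w0Rw2]
13. ¬p, w2   [¬∨-rule on 12]
14. ¬r, w2   [¬∨-rule on 12]
15. r, w2   [∨-rule on 11 (branches; this branch)]
Accessibility: w0Rw0, w0Rw1, w0Rw2, w1Rw0, w1Rw1, w1Rw2, w2Rw0, w2Rw1, w2Rw2
Branch closes: r and ¬r both at w2.
Every branch closes; the branch above is one of them.

No, unsatisfiable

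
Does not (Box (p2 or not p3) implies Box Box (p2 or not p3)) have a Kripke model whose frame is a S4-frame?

No, unsatisfiable

1. not (Box (p2 or not p3) implies Box Box (p2 or not p3)), 0
2. Box (p2 or not p3), 0   [neg-implies-rule on 1]
3. not Box Box (p2 or not p3), 0   [neg-implies-rule on 1]
4. p2 or not p3, 0   [Box-rule on 2 via 0R0]
5. not p3, 0   [or-rule on 4 (branches; this branch)]
6. not Box (p2 or not p3), 1   [neg-Box-rule on 3: fresh world 1, 0R1]
7. p2 or not p3, 1   [Box-rule on 2 via 0R1]
8. not p3, 1   [or-rule on 7 (branches; this branch)]
9. not (p2 or not p3), 2   [neg-Box-rule on 6: fresh world 2, 1R2]
10. not p2, 2   [neg-or-rule on 9]
11. p3, 2   [neg-or-rule on 9]
12. p2 or not p3, 2   [Box-rule on 2 via 0R2]
13. not p3, 2   [or-rule on 12 (branches; this branch)]
Accessibility: 0R0, 0R1, 0R2, 1R1, 1R2, 2R2
Branch closes: p3 and not p3 both at 2.
(One branch shown.) All branches close.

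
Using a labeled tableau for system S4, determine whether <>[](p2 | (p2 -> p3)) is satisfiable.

Satisfiable (open branch found)

1. <>[](p2 | (p2 -> p3)), u
2. [](p2 | (p2 -> p3)), v
3. p2 | (p2 -> p3), v
4. p2 -> p3, v
5. p3, v
Accessibility: uRu, uRv, vRv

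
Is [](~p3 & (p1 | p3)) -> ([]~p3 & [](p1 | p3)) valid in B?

Valid in B

Tableau for the negation ~([](~p3 & (p1 | p3)) -> ([]~p3 & [](p1 | p3))):
1. ~([](~p3 & (p1 | p3)) -> ([]~p3 & [](p1 | p3))), w0
2. [](~p3 & (p1 | p3)), w0   [~->-rule on 1]
3. ~([]~p3 & [](p1 | p3)), w0   [~->-rule on 1]
4. ~p3 & (p1 | p3), w0   [[]-rule on 2 via w0Rw0]
5. ~p3, w0   [&-rule on 4]
6. p1 | p3, w0   [&-rule on 4]
7. ~[](p1 | p3), w0   [~&-rule on 3 (branches; this branch)]
8. p1, w0   [|-rule on 6 (branches; this branch)]
9. ~(p1 | p3), w1   [~[]-rule on 7: fresh world w1, w0Rw1]
10. ~p1, w1   [~|-rule on 9]
11. ~p3, w1   [~|-rule on 9]
12. ~p3 & (p1 | p3), w1   [[]-rule on 2 via w0Rw1]
13. p1 | p3, w1   [&-rule on 12]
14. p3, w1   [|-rule on 13 (branches; this branch)]
Accessibility: w0Rw0, w0Rw1, w1Rw0, w1Rw1
Branch closes: p3 and ~p3 both at w1.
All branches of the negation close; one closing branch shown above.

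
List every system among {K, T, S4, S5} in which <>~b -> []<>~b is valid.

S4-tableau for the negation ~(<>~b -> []<>~b):
1. ~(<>~b -> []<>~b), w0
2. <>~b, w0   [~->-rule on 1]
3. ~[]<>~b, w0   [~->-rule on 1]
4. ~b, w1   [<>-rule on 2: fresh world w1, w0Rw1]
5. ~<>~b, w2   [~[]-rule on 3: fresh world w2, w0Rw2]
6. b, w2   [~<>-rule on 5 via w2Rw2]
Accessibility: w0Rw0, w0Rw1, w0Rw2, w1Rw1, w2Rw2
Complete open branch: countermodel on an S4-frame, so not valid in S4, nor in K, T (the same frame is also a K-frame and a T-frame).
S5-tableau for the negation ~(<>~b -> []<>~b):
1. ~(<>~b -> []<>~b), w0
2. <>~b, w0   [~->-rule on 1]
3. ~[]<>~b, w0   [~->-rule on 1]
4. ~b, w1   [<>-rule on 2: fresh world w1, w0Rw1]
5. ~<>~b, w2   [~[]-rule on 3: fresh world w2, w0Rw2]
6. b, w0   [~<>-rule on 5 via w2Rw0]
7. b, w1   [~<>-rule on 5 via w2Rw1]
Accessibility: w0Rw0, w0Rw1, w0Rw2, w1Rw0, w1Rw1, w1Rw2, w2Rw0, w2Rw1, w2Rw2
Branch closes: b and ~b both at w1.
Every branch closes (one shown): valid in S5.

S5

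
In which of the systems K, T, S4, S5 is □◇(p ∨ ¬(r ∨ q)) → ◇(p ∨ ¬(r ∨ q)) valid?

T, S4, S5

T-tableau for the negation ¬(□◇(p ∨ ¬(r ∨ q)) → ◇(p ∨ ¬(r ∨ q))):
1. ¬(□◇(p ∨ ¬(r ∨ q)) → ◇(p ∨ ¬(r ∨ q))), 0
2. □◇(p ∨ ¬(r ∨ q)), 0
3. ¬◇(p ∨ ¬(r ∨ q)), 0
4. ◇(p ∨ ¬(r ∨ q)), 0
5. ¬(p ∨ ¬(r ∨ q)), 0
6. ¬p, 0
7. r ∨ q, 0
8. q, 0
9. p ∨ ¬(r ∨ q), 1
10. ◇(p ∨ ¬(r ∨ q)), 1
11. ¬(p ∨ ¬(r ∨ q)), 1
12. ¬p, 1
13. r ∨ q, 1
14. ¬(r ∨ q), 1
15. ¬r, 1
16. ¬q, 1
17. q, 1
Accessibility: 0R0, 0R1, 1R1
Branch closes: q and ¬q both at 1.
Every branch closes (one shown): valid in T, hence also in S4, S5 (every theorem of T is a theorem of S4 and S5).
K-tableau for the negation ¬(□◇(p ∨ ¬(r ∨ q)) → ◇(p ∨ ¬(r ∨ q))):
1. ¬(□◇(p ∨ ¬(r ∨ q)) → ◇(p ∨ ¬(r ∨ q))), 0
2. □◇(p ∨ ¬(r ∨ q)), 0
3. ¬◇(p ∨ ¬(r ∨ q)), 0
Complete open branch: countermodel on a K-frame, so not valid in K.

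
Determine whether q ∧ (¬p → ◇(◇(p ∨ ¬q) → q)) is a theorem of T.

Tableau for the negation ¬(q ∧ (¬p → ◇(◇(p ∨ ¬q) → q))):
1. ¬(q ∧ (¬p → ◇(◇(p ∨ ¬q) → q))), w0
2. ¬(¬p → ◇(◇(p ∨ ¬q) → q)), w0
3. ¬p, w0
4. ¬◇(◇(p ∨ ¬q) → q), w0
5. ¬(◇(p ∨ ¬q) → q), w0
6. ◇(p ∨ ¬q), w0
7. ¬q, w0
8. p ∨ ¬q, w1
9. ¬(◇(p ∨ ¬q) → q), w1
10. ◇(p ∨ ¬q), w1
11. ¬q, w1
12. p ∨ ¬q, w2
13. ¬q, w2
Accessibility: w0Rw0, w0Rw1, w1Rw1, w1Rw2, w2Rw2
The negation has an open branch (countermodel exists).

No, not valid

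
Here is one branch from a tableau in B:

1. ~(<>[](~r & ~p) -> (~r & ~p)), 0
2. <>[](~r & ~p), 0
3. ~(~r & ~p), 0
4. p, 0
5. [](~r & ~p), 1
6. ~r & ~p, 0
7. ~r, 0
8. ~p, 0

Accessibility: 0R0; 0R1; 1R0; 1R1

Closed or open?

Both p and ~p appear at 0.

Yes, closed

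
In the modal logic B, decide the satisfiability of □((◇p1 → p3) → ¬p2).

Satisfiable

1. □((◇p1 → p3) → ¬p2), w0
2. (◇p1 → p3) → ¬p2, w0
3. ¬p2, w0
Accessibility: w0Rw0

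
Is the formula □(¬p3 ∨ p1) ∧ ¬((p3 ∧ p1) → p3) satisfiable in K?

Unsatisfiable

1. □(¬p3 ∨ p1) ∧ ¬((p3 ∧ p1) → p3), u
2. □(¬p3 ∨ p1), u
3. ¬((p3 ∧ p1) → p3), u
4. p3 ∧ p1, u
5. ¬p3, u
6. p3, u
7. p1, u
Branch closes: p3 and ¬p3 both at u.
Every branch closes; the branch above is one of them.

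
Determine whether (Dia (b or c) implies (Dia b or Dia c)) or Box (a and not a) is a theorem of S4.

Valid

Tableau for the negation not ((Dia (b or c) implies (Dia b or Dia c)) or Box (a and not a)):
1. not ((Dia (b or c) implies (Dia b or Dia c)) or Box (a and not a)), 0
2. not (Dia (b or c) implies (Dia b or Dia c)), 0
3. not Box (a and not a), 0
4. Dia (b or c), 0
5. not (Dia b or Dia c), 0
6. not Dia b, 0
7. not Dia c, 0
8. not b, 0
9. not c, 0
10. not (a and not a), 1
11. not b, 1
12. not c, 1
13. a, 1
14. b or c, 2
15. not b, 2
16. not c, 2
17. c, 2
Accessibility: 0R0, 0R1, 0R2, 1R1, 2R2
Branch closes: c and not c both at 2.
Every branch of the negation's tableau closes; the branch above is one of them.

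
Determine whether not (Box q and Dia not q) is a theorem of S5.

Valid

Tableau for the negation Box q and Dia not q:
1. Box q and Dia not q, 0
2. Box q, 0
3. Dia not q, 0
4. q, 0
5. not q, 1
6. q, 1
Accessibility: 0R0, 0R1, 1R0, 1R1
Branch closes: q and not q both at 1.
Every branch of the negation's tableau closes; the branch above is one of them.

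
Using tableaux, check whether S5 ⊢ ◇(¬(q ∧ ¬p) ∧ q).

Not valid

Tableau for the negation ¬◇(¬(q ∧ ¬p) ∧ q):
1. ¬◇(¬(q ∧ ¬p) ∧ q), w0
2. ¬(¬(q ∧ ¬p) ∧ q), w0   [¬◇-rule on 1 via w0Rw0]
3. ¬q, w0   [¬∧-rule on 2 (branches; this branch)]
Accessibility: w0Rw0
The negation has an open branch (countermodel exists).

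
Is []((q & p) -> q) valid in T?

Valid

Tableau for the negation ~[]((q & p) -> q):
1. ~[]((q & p) -> q), w0
2. ~((q & p) -> q), w1   [~[]-rule on 1: fresh world w1, w0Rw1]
3. q & p, w1   [~->-rule on 2]
4. ~q, w1   [~->-rule on 2]
5. q, w1   [&-rule on 3]
6. p, w1   [&-rule on 3]
Accessibility: w0Rw0, w0Rw1, w1Rw1
Branch closes: q and ~q both at w1.
All branches of the negation close; one closing branch shown above.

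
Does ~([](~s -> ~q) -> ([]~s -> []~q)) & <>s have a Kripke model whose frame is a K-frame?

1. ~([](~s -> ~q) -> ([]~s -> []~q)) & <>s, 0
2. ~([](~s -> ~q) -> ([]~s -> []~q)), 0
3. <>s, 0
4. [](~s -> ~q), 0
5. ~([]~s -> []~q), 0
6. []~s, 0
7. ~[]~q, 0
8. s, 1
9. ~s -> ~q, 1
10. ~s, 1
Accessibility: 0R1
Branch closes: s and ~s both at 1.
(One branch shown.) All branches close.

Unsatisfiable (every branch closes)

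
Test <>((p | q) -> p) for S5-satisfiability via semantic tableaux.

1. <>((p | q) -> p), 0
2. (p | q) -> p, 1
3. p, 1
Accessibility: 0R0, 0R1, 1R0, 1R1

Satisfiable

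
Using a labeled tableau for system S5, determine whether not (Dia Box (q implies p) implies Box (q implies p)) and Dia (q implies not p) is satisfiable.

Unsatisfiable

1. not (Dia Box (q implies p) implies Box (q implies p)) and Dia (q implies not p), 0
2. not (Dia Box (q implies p) implies Box (q implies p)), 0
3. Dia (q implies not p), 0
4. Dia Box (q implies p), 0
5. not Box (q implies p), 0
6. q implies not p, 1
7. not p, 1
8. Box (q implies p), 2
9. q implies p, 0
10. q implies p, 1
11. q implies p, 2
12. p, 0
13. not q, 1
14. p, 2
15. not (q implies p), 3
16. q, 3
17. not p, 3
18. q implies p, 3
19. p, 3
Accessibility: 0R0, 0R1, 0R2, 0R3, 1R0, 1R1, 1R2, 1R3, 2R0, 2R1, 2R2, 2R3, 3R0, 3R1, 3R2, 3R3
Branch closes: p and not p both at 3.
(One branch shown.) All branches close.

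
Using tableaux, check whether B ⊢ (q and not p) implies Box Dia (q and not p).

Valid in B

Tableau for the negation not ((q and not p) implies Box Dia (q and not p)):
1. not ((q and not p) implies Box Dia (q and not p)), w0
2. q and not p, w0
3. not Box Dia (q and not p), w0
4. q, w0
5. not p, w0
6. not Dia (q and not p), w1
7. not (q and not p), w0
8. not (q and not p), w1
9. p, w0
Accessibility: w0Rw0, w0Rw1, w1Rw0, w1Rw1
Branch closes: p and not p both at w0.
All branches of the negation close; one closing branch shown above.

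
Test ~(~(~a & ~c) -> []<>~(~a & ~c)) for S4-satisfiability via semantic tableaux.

Satisfiable

1. ~(~(~a & ~c) -> []<>~(~a & ~c)), u
2. ~(~a & ~c), u   [~->-rule on 1]
3. ~[]<>~(~a & ~c), u   [~->-rule on 1]
4. c, u   [~&-rule on 2 (branches; this branch)]
5. ~<>~(~a & ~c), v   [~[]-rule on 3: fresh world v, uRv]
6. ~a & ~c, v   [~<>-rule on 5 via vRv]
7. ~a, v   [&-rule on 6]
8. ~c, v   [&-rule on 6]
Accessibility: uRu, uRv, vRv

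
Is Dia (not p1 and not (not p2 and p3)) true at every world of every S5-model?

Tableau for the negation not Dia (not p1 and not (not p2 and p3)):
1. not Dia (not p1 and not (not p2 and p3)), u
2. not (not p1 and not (not p2 and p3)), u
3. not p2 and p3, u
4. not p2, u
5. p3, u
Accessibility: uRu
The negation has an open branch (countermodel exists).

Invalid (countermodel exists)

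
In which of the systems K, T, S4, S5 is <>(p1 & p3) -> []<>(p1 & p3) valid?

S5-tableau for the negation ~(<>(p1 & p3) -> []<>(p1 & p3)):
1. ~(<>(p1 & p3) -> []<>(p1 & p3)), u
2. <>(p1 & p3), u   [~->-rule on 1]
3. ~[]<>(p1 & p3), u   [~->-rule on 1]
4. p1 & p3, v   [<>-rule on 2: fresh world v, uRv]
5. p1, v   [&-rule on 4]
6. p3, v   [&-rule on 4]
7. ~<>(p1 & p3), w   [~[]-rule on 3: fresh world w, uRw]
8. ~(p1 & p3), u   [~<>-rule on 7 via wRu]
9. ~(p1 & p3), v   [~<>-rule on 7 via wRv]
10. ~(p1 & p3), w   [~<>-rule on 7 via wRw]
11. ~p3, u   [~&-rule on 8 (branches; this branch)]
12. ~p3, v   [~&-rule on 9 (branches; this branch)]
Accessibility: uRu, uRv, uRw, vRu, vRv, vRw, wRu, wRv, wRw
Branch closes: p3 and ~p3 both at v.
Every branch closes (one shown): valid in S5.
S4-tableau for the negation ~(<>(p1 & p3) -> []<>(p1 & p3)):
1. ~(<>(p1 & p3) -> []<>(p1 & p3)), u
2. <>(p1 & p3), u   [~->-rule on 1]
3. ~[]<>(p1 & p3), u   [~->-rule on 1]
4. p1 & p3, v   [<>-rule on 2: fresh world v, uRv]
5. p1, v   [&-rule on 4]
6. p3, v   [&-rule on 4]
7. ~<>(p1 & p3), w   [~[]-rule on 3: fresh world w, uRw]
8. ~(p1 & p3), w   [~<>-rule on 7 via wRw]
9. ~p3, w   [~&-rule on 8 (branches; this branch)]
Accessibility: uRu, uRv, uRw, vRv, wRw
Complete open branch: countermodel on an S4-frame, so not valid in S4, nor in K, T (the same frame is also a K-frame and a T-frame).

S5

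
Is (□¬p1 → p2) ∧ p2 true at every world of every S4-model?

Tableau for the negation ¬((□¬p1 → p2) ∧ p2):
1. ¬((□¬p1 → p2) ∧ p2), 0
2. ¬p2, 0
Accessibility: 0R0
The negation has an open branch (countermodel exists).

Invalid (countermodel exists)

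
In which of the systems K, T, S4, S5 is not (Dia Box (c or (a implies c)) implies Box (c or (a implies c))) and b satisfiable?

K, T, S4

S5-tableau for the formula:
1. not (Dia Box (c or (a implies c)) implies Box (c or (a implies c))) and b, 0
2. not (Dia Box (c or (a implies c)) implies Box (c or (a implies c))), 0   [and-rule on 1]
3. b, 0   [and-rule on 1]
4. Dia Box (c or (a implies c)), 0   [neg-implies-rule on 2]
5. not Box (c or (a implies c)), 0   [neg-implies-rule on 2]
6. Box (c or (a implies c)), 1   [Dia-rule on 4: fresh world 1, 0R1]
7. c or (a implies c), 0   [Box-rule on 6 via 1R0]
8. c or (a implies c), 1   [Box-rule on 6 via 1R1]
9. a implies c, 0   [or-rule on 7 (branches; this branch)]
10. a implies c, 1   [or-rule on 8 (branches; this branch)]
11. c, 0   [implies-rule on 9 (branches; this branch)]
12. c, 1   [implies-rule on 10 (branches; this branch)]
13. not (c or (a implies c)), 2   [neg-Box-rule on 5: fresh world 2, 0R2]
14. not c, 2   [neg-or-rule on 13]
15. not (a implies c), 2   [neg-or-rule on 13]
16. a, 2   [neg-implies-rule on 15]
17. c or (a implies c), 2   [Box-rule on 6 via 1R2]
18. a implies c, 2   [or-rule on 17 (branches; this branch)]
19. c, 2   [implies-rule on 18 (branches; this branch)]
Accessibility: 0R0, 0R1, 0R2, 1R0, 1R1, 1R2, 2R0, 2R1, 2R2
Branch closes: c and not c both at 2.
Every branch closes (one shown): unsatisfiable in S5.
S4-tableau for the formula:
1. not (Dia Box (c or (a implies c)) implies Box (c or (a implies c))) and b, 0
2. not (Dia Box (c or (a implies c)) implies Box (c or (a implies c))), 0   [and-rule on 1]
3. b, 0   [and-rule on 1]
4. Dia Box (c or (a implies c)), 0   [neg-implies-rule on 2]
5. not Box (c or (a implies c)), 0   [neg-implies-rule on 2]
6. Box (c or (a implies c)), 1   [Dia-rule on 4: fresh world 1, 0R1]
7. c or (a implies c), 1   [Box-rule on 6 via 1R1]
8. a implies c, 1   [or-rule on 7 (branches; this branch)]
9. c, 1   [implies-rule on 8 (branches; this branch)]
10. not (c or (a implies c)), 2   [neg-Box-rule on 5: fresh world 2, 0R2]
11. not c, 2   [neg-or-rule on 10]
12. not (a implies c), 2   [neg-or-rule on 10]
13. a, 2   [neg-implies-rule on 12]
Accessibility: 0R0, 0R1, 0R2, 1R1, 2R2
Complete open branch: satisfiable in S4, hence also in K, T (this S4-model is also a K-model and a T-model).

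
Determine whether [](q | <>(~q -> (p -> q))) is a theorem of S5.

Not valid

Tableau for the negation ~[](q | <>(~q -> (p -> q))):
1. ~[](q | <>(~q -> (p -> q))), w0
2. ~(q | <>(~q -> (p -> q))), w1
3. ~q, w1
4. ~<>(~q -> (p -> q)), w1
5. ~(~q -> (p -> q)), w0
6. ~q, w0
7. ~(p -> q), w0
8. p, w0
9. ~(~q -> (p -> q)), w1
10. ~(p -> q), w1
11. p, w1
Accessibility: w0Rw0, w0Rw1, w1Rw0, w1Rw1
The negation has an open branch (countermodel exists).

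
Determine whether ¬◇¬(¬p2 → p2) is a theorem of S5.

Tableau for the negation ◇¬(¬p2 → p2):
1. ◇¬(¬p2 → p2), u
2. ¬(¬p2 → p2), v   [◇-rule on 1: fresh world v, uRv]
3. ¬p2, v   [¬→-rule on 2]
Accessibility: uRu, uRv, vRu, vRv
The negation has an open branch (countermodel exists).

Not valid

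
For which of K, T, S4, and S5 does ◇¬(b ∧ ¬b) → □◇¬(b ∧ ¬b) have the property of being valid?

K-tableau for the negation ¬(◇¬(b ∧ ¬b) → □◇¬(b ∧ ¬b)):
1. ¬(◇¬(b ∧ ¬b) → □◇¬(b ∧ ¬b)), 0
2. ◇¬(b ∧ ¬b), 0   [¬→-rule on 1]
3. ¬□◇¬(b ∧ ¬b), 0   [¬→-rule on 1]
4. ¬(b ∧ ¬b), 1   [◇-rule on 2: fresh world 1, 0R1]
5. b, 1   [¬∧-rule on 4 (branches; this branch)]
6. ¬◇¬(b ∧ ¬b), 2   [¬□-rule on 3: fresh world 2, 0R2]
Accessibility: 0R1, 0R2
Complete open branch: countermodel on a K-frame, so not valid in K.
T-tableau for the negation ¬(◇¬(b ∧ ¬b) → □◇¬(b ∧ ¬b)):
1. ¬(◇¬(b ∧ ¬b) → □◇¬(b ∧ ¬b)), 0
2. ◇¬(b ∧ ¬b), 0   [¬→-rule on 1]
3. ¬□◇¬(b ∧ ¬b), 0   [¬→-rule on 1]
4. ¬(b ∧ ¬b), 1   [◇-rule on 2: fresh world 1, 0R1]
5. b, 1   [¬∧-rule on 4 (branches; this branch)]
6. ¬◇¬(b ∧ ¬b), 2   [¬□-rule on 3: fresh world 2, 0R2]
7. b ∧ ¬b, 2   [¬◇-rule on 6 via 2R2]
8. b, 2   [∧-rule on 7]
9. ¬b, 2   [∧-rule on 7]
Accessibility: 0R0, 0R1, 0R2, 1R1, 2R2
Branch closes: b and ¬b both at 2.
Every branch closes (one shown): valid in T, hence also in S4, S5 (every theorem of T is a theorem of S4 and S5).

T, S4, S5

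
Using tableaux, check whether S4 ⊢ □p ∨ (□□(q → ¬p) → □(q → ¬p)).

Valid

Tableau for the negation ¬(□p ∨ (□□(q → ¬p) → □(q → ¬p))):
1. ¬(□p ∨ (□□(q → ¬p) → □(q → ¬p))), 0
2. ¬□p, 0
3. ¬(□□(q → ¬p) → □(q → ¬p)), 0
4. □□(q → ¬p), 0
5. ¬□(q → ¬p), 0
6. □(q → ¬p), 0
7. q → ¬p, 0
8. ¬p, 0
9. ¬p, 1
10. □(q → ¬p), 1
11. q → ¬p, 1
12. ¬(q → ¬p), 2
13. q, 2
14. p, 2
15. □(q → ¬p), 2
16. q → ¬p, 2
17. ¬p, 2
Accessibility: 0R0, 0R1, 0R2, 1R1, 2R2
Branch closes: p and ¬p both at 2.
All branches of the negation close; one closing branch shown above.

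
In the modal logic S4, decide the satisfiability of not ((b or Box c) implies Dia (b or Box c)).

1. not ((b or Box c) implies Dia (b or Box c)), w0
2. b or Box c, w0   [neg-implies-rule on 1]
3. not Dia (b or Box c), w0   [neg-implies-rule on 1]
4. not (b or Box c), w0   [neg-Dia-rule on 3 via w0Rw0]
5. not b, w0   [neg-or-rule on 4]
6. not Box c, w0   [neg-or-rule on 4]
7. Box c, w0   [or-rule on 2 (branches; this branch)]
8. c, w0   [Box-rule on 7 via w0Rw0]
9. not c, w1   [neg-Box-rule on 6: fresh world w1, w0Rw1]
10. not (b or Box c), w1   [neg-Dia-rule on 3 via w0Rw1]
11. not b, w1   [neg-or-rule on 10]
12. not Box c, w1   [neg-or-rule on 10]
13. c, w1   [Box-rule on 7 via w0Rw1]
Accessibility: w0Rw0, w0Rw1, w1Rw1
Branch closes: c and not c both at w1.
Every branch closes; the branch above is one of them.

Unsatisfiable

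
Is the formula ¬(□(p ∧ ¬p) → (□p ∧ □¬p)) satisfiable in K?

1. ¬(□(p ∧ ¬p) → (□p ∧ □¬p)), w0
2. □(p ∧ ¬p), w0
3. ¬(□p ∧ □¬p), w0
4. ¬□¬p, w0
5. p, w1
6. p ∧ ¬p, w1
7. ¬p, w1
Accessibility: w0Rw1
Branch closes: p and ¬p both at w1.
All branches of the tableau close; one closing branch shown above.

No, unsatisfiable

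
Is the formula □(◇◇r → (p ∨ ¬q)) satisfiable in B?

1. □(◇◇r → (p ∨ ¬q)), u
2. ◇◇r → (p ∨ ¬q), u
3. p ∨ ¬q, u
4. ¬q, u
Accessibility: uRu

Satisfiable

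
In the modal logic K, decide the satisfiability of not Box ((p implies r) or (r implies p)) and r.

Unsatisfiable (every branch closes)

1. not Box ((p implies r) or (r implies p)) and r, u
2. not Box ((p implies r) or (r implies p)), u
3. r, u
4. not ((p implies r) or (r implies p)), v
5. not (p implies r), v
6. not (r implies p), v
7. p, v
8. not r, v
9. r, v
10. not p, v
Accessibility: uRv
Branch closes: r and not r both at v.
(One branch shown.) All branches close.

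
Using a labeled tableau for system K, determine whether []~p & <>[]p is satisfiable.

1. []~p & <>[]p, w0
2. []~p, w0
3. <>[]p, w0
4. []p, w1
5. ~p, w1
Accessibility: w0Rw1

Satisfiable (open branch found)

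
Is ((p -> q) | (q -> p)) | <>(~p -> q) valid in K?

Tableau for the negation ~(((p -> q) | (q -> p)) | <>(~p -> q)):
1. ~(((p -> q) | (q -> p)) | <>(~p -> q)), w0
2. ~((p -> q) | (q -> p)), w0
3. ~<>(~p -> q), w0
4. ~(p -> q), w0
5. ~(q -> p), w0
6. p, w0
7. ~q, w0
8. q, w0
9. ~p, w0
Branch closes: q and ~q both at w0.
All branches of the negation close; one closing branch shown above.

Valid in K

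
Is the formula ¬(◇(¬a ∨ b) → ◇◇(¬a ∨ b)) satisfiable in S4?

Unsatisfiable

1. ¬(◇(¬a ∨ b) → ◇◇(¬a ∨ b)), 0
2. ◇(¬a ∨ b), 0   [¬→-rule on 1]
3. ¬◇◇(¬a ∨ b), 0   [¬→-rule on 1]
4. ¬◇(¬a ∨ b), 0   [¬◇-rule on 3 via 0R0]
5. ¬(¬a ∨ b), 0   [¬◇-rule on 4 via 0R0]
6. a, 0   [¬∨-rule on 5]
7. ¬b, 0   [¬∨-rule on 5]
8. ¬a ∨ b, 1   [◇-rule on 2: fresh world 1, 0R1]
9. ¬◇(¬a ∨ b), 1   [¬◇-rule on 3 via 0R1]
10. ¬(¬a ∨ b), 1   [¬◇-rule on 4 via 0R1]
11. a, 1   [¬∨-rule on 10]
12. ¬b, 1   [¬∨-rule on 10]
13. b, 1   [∨-rule on 8 (branches; this branch)]
Accessibility: 0R0, 0R1, 1R1
Branch closes: b and ¬b both at 1.
(One branch shown.) All branches close.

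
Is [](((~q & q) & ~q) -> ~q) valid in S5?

Tableau for the negation ~[](((~q & q) & ~q) -> ~q):
1. ~[](((~q & q) & ~q) -> ~q), u
2. ~(((~q & q) & ~q) -> ~q), v
3. (~q & q) & ~q, v
4. q, v
5. ~q & q, v
6. ~q, v
Accessibility: uRu, uRv, vRu, vRv
Branch closes: q and ~q both at v.
All branches of the negation close; one closing branch shown above.

Valid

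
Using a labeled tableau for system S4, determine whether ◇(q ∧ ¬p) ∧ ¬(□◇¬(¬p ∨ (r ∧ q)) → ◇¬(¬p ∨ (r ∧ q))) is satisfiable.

Unsatisfiable

1. ◇(q ∧ ¬p) ∧ ¬(□◇¬(¬p ∨ (r ∧ q)) → ◇¬(¬p ∨ (r ∧ q))), 0
2. ◇(q ∧ ¬p), 0
3. ¬(□◇¬(¬p ∨ (r ∧ q)) → ◇¬(¬p ∨ (r ∧ q))), 0
4. □◇¬(¬p ∨ (r ∧ q)), 0
5. ¬◇¬(¬p ∨ (r ∧ q)), 0
6. ◇¬(¬p ∨ (r ∧ q)), 0
7. ¬p ∨ (r ∧ q), 0
8. r ∧ q, 0
9. r, 0
10. q, 0
11. q ∧ ¬p, 1
12. q, 1
13. ¬p, 1
14. ◇¬(¬p ∨ (r ∧ q)), 1
15. ¬p ∨ (r ∧ q), 1
16. r ∧ q, 1
17. r, 1
18. ¬(¬p ∨ (r ∧ q)), 2
19. p, 2
20. ¬(r ∧ q), 2
21. ◇¬(¬p ∨ (r ∧ q)), 2
22. ¬p ∨ (r ∧ q), 2
23. ¬q, 2
24. r ∧ q, 2
25. r, 2
26. q, 2
Accessibility: 0R0, 0R1, 0R2, 1R1, 2R2
Branch closes: q and ¬q both at 2.
(One branch shown.) All branches close.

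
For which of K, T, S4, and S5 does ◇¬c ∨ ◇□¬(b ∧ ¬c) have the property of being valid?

K-tableau for the negation ¬(◇¬c ∨ ◇□¬(b ∧ ¬c)):
1. ¬(◇¬c ∨ ◇□¬(b ∧ ¬c)), 0
2. ¬◇¬c, 0
3. ¬◇□¬(b ∧ ¬c), 0
Complete open branch: countermodel on a K-frame, so not valid in K.
T-tableau for the negation ¬(◇¬c ∨ ◇□¬(b ∧ ¬c)):
1. ¬(◇¬c ∨ ◇□¬(b ∧ ¬c)), 0
2. ¬◇¬c, 0
3. ¬◇□¬(b ∧ ¬c), 0
4. c, 0
5. ¬□¬(b ∧ ¬c), 0
6. b ∧ ¬c, 1
7. b, 1
8. ¬c, 1
9. c, 1
Accessibility: 0R0, 0R1, 1R1
Branch closes: c and ¬c both at 1.
Every branch closes (one shown): valid in T, hence also in S4, S5 (every theorem of T is a theorem of S4 and S5).

T, S4, S5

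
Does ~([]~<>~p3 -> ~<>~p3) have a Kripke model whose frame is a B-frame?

1. ~([]~<>~p3 -> ~<>~p3), u
2. []~<>~p3, u
3. <>~p3, u
4. ~<>~p3, u
5. p3, u
6. ~p3, v
7. ~<>~p3, v
8. p3, v
Accessibility: uRu, uRv, vRu, vRv
Branch closes: p3 and ~p3 both at v.
All branches of the tableau close; one closing branch shown above.

Unsatisfiable (every branch closes)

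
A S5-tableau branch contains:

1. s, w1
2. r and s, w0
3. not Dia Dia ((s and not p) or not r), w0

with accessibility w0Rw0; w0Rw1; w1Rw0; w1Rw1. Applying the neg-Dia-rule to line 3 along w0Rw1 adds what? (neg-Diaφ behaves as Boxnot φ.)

neg-Diaφ behaves as Boxnot φ: propagate the negated body to each accessible world.

not Dia ((s and not p) or not r), w1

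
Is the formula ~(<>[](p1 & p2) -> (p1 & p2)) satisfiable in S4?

1. ~(<>[](p1 & p2) -> (p1 & p2)), 0
2. <>[](p1 & p2), 0
3. ~(p1 & p2), 0
4. ~p2, 0
5. [](p1 & p2), 1
6. p1 & p2, 1
7. p1, 1
8. p2, 1
Accessibility: 0R0, 0R1, 1R1

Satisfiable (open branch found)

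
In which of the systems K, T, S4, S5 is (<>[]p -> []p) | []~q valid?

S5

S5-tableau for the negation ~((<>[]p -> []p) | []~q):
1. ~((<>[]p -> []p) | []~q), 0
2. ~(<>[]p -> []p), 0
3. ~[]~q, 0
4. <>[]p, 0
5. ~[]p, 0
6. q, 1
7. []p, 2
8. p, 0
9. p, 1
10. p, 2
11. ~p, 3
12. p, 3
Accessibility: 0R0, 0R1, 0R2, 0R3, 1R0, 1R1, 1R2, 1R3, 2R0, 2R1, 2R2, 2R3, 3R0, 3R1, 3R2, 3R3
Branch closes: p and ~p both at 3.
Every branch closes (one shown): valid in S5.
S4-tableau for the negation ~((<>[]p -> []p) | []~q):
1. ~((<>[]p -> []p) | []~q), 0
2. ~(<>[]p -> []p), 0
3. ~[]~q, 0
4. <>[]p, 0
5. ~[]p, 0
6. q, 1
7. []p, 2
8. p, 2
9. ~p, 3
Accessibility: 0R0, 0R1, 0R2, 0R3, 1R1, 2R2, 3R3
Complete open branch: countermodel on an S4-frame, so not valid in S4, nor in K, T (the same frame is also a K-frame and a T-frame).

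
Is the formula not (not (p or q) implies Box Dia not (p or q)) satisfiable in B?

Unsatisfiable

1. not (not (p or q) implies Box Dia not (p or q)), w0
2. not (p or q), w0
3. not Box Dia not (p or q), w0
4. not p, w0
5. not q, w0
6. not Dia not (p or q), w1
7. p or q, w0
8. p or q, w1
9. q, w0
Accessibility: w0Rw0, w0Rw1, w1Rw0, w1Rw1
Branch closes: q and not q both at w0.
(One branch shown.) All branches close.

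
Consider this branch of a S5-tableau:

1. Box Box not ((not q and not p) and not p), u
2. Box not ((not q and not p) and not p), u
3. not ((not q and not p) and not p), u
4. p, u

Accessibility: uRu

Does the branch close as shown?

Not closed

No atom appears with both signs at the same world.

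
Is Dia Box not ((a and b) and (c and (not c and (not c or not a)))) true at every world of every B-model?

Yes, valid

Tableau for the negation not Dia Box not ((a and b) and (c and (not c and (not c or not a)))):
1. not Dia Box not ((a and b) and (c and (not c and (not c or not a)))), w0
2. not Box not ((a and b) and (c and (not c and (not c or not a)))), w0
3. (a and b) and (c and (not c and (not c or not a))), w1
4. a and b, w1
5. c and (not c and (not c or not a)), w1
6. a, w1
7. b, w1
8. c, w1
9. not c and (not c or not a), w1
10. not c, w1
11. not c or not a, w1
Accessibility: w0Rw0, w0Rw1, w1Rw0, w1Rw1
Branch closes: c and not c both at w1.
Every branch of the negation's tableau closes; the branch above is one of them.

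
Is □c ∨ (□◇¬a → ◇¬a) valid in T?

Tableau for the negation ¬(□c ∨ (□◇¬a → ◇¬a)):
1. ¬(□c ∨ (□◇¬a → ◇¬a)), u
2. ¬□c, u
3. ¬(□◇¬a → ◇¬a), u
4. □◇¬a, u
5. ¬◇¬a, u
6. ◇¬a, u
7. a, u
8. ¬c, v
9. ◇¬a, v
10. a, v
11. ¬a, w
12. ◇¬a, w
13. a, w
Accessibility: uRu, uRv, uRw, vRv, wRw
Branch closes: a and ¬a both at w.
Every branch of the negation's tableau closes; the branch above is one of them.

Valid in T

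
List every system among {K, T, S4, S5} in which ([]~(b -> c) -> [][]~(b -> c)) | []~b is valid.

S4, S5

S4-tableau for the negation ~(([]~(b -> c) -> [][]~(b -> c)) | []~b):
1. ~(([]~(b -> c) -> [][]~(b -> c)) | []~b), w0
2. ~([]~(b -> c) -> [][]~(b -> c)), w0
3. ~[]~b, w0
4. []~(b -> c), w0
5. ~[][]~(b -> c), w0
6. ~(b -> c), w0
7. b, w0
8. ~c, w0
9. b, w1
10. ~(b -> c), w1
11. ~c, w1
12. ~[]~(b -> c), w2
13. ~(b -> c), w2
14. b, w2
15. ~c, w2
16. b -> c, w3
17. ~(b -> c), w3
18. b, w3
19. ~c, w3
20. c, w3
Accessibility: w0Rw0, w0Rw1, w0Rw2, w0Rw3, w1Rw1, w2Rw2, w2Rw3, w3Rw3
Branch closes: c and ~c both at w3.
Every branch closes (one shown): valid in S4, hence also in S5 (every theorem of S4 is a theorem of S5).
T-tableau for the negation ~(([]~(b -> c) -> [][]~(b -> c)) | []~b):
1. ~(([]~(b -> c) -> [][]~(b -> c)) | []~b), w0
2. ~([]~(b -> c) -> [][]~(b -> c)), w0
3. ~[]~b, w0
4. []~(b -> c), w0
5. ~[][]~(b -> c), w0
6. ~(b -> c), w0
7. b, w0
8. ~c, w0
9. b, w1
10. ~(b -> c), w1
11. ~c, w1
12. ~[]~(b -> c), w2
13. ~(b -> c), w2
14. b, w2
15. ~c, w2
16. b -> c, w3
17. c, w3
Accessibility: w0Rw0, w0Rw1, w0Rw2, w1Rw1, w2Rw2, w2Rw3, w3Rw3
Complete open branch: countermodel on a T-frame, so not valid in T, nor in K (the same frame is also a K-frame).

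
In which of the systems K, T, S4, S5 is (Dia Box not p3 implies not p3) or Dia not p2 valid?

S5

S4-tableau for the negation not ((Dia Box not p3 implies not p3) or Dia not p2):
1. not ((Dia Box not p3 implies not p3) or Dia not p2), 0
2. not (Dia Box not p3 implies not p3), 0   [neg-or-rule on 1]
3. not Dia not p2, 0   [neg-or-rule on 1]
4. Dia Box not p3, 0   [neg-implies-rule on 2]
5. p3, 0   [neg-implies-rule on 2]
6. p2, 0   [neg-Dia-rule on 3 via 0R0]
7. Box not p3, 1   [Dia-rule on 4: fresh world 1, 0R1]
8. p2, 1   [neg-Dia-rule on 3 via 0R1]
9. not p3, 1   [Box-rule on 7 via 1R1]
Accessibility: 0R0, 0R1, 1R1
Complete open branch: countermodel on an S4-frame, so not valid in S4, nor in K, T (the same frame is also a K-frame and a T-frame).
S5-tableau for the negation not ((Dia Box not p3 implies not p3) or Dia not p2):
1. not ((Dia Box not p3 implies not p3) or Dia not p2), 0
2. not (Dia Box not p3 implies not p3), 0   [neg-or-rule on 1]
3. not Dia not p2, 0   [neg-or-rule on 1]
4. Dia Box not p3, 0   [neg-implies-rule on 2]
5. p3, 0   [neg-implies-rule on 2]
6. p2, 0   [neg-Dia-rule on 3 via 0R0]
7. Box not p3, 1   [Dia-rule on 4: fresh world 1, 0R1]
8. p2, 1   [neg-Dia-rule on 3 via 0R1]
9. not p3, 0   [Box-rule on 7 via 1R0]
Accessibility: 0R0, 0R1, 1R0, 1R1
Branch closes: p3 and not p3 both at 0.
Every branch closes (one shown): valid in S5.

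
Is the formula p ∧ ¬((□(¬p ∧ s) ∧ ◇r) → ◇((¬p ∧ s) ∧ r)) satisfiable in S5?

1. p ∧ ¬((□(¬p ∧ s) ∧ ◇r) → ◇((¬p ∧ s) ∧ r)), w0
2. p, w0
3. ¬((□(¬p ∧ s) ∧ ◇r) → ◇((¬p ∧ s) ∧ r)), w0
4. □(¬p ∧ s) ∧ ◇r, w0
5. ¬◇((¬p ∧ s) ∧ r), w0
6. □(¬p ∧ s), w0
7. ◇r, w0
8. ¬((¬p ∧ s) ∧ r), w0
9. ¬p ∧ s, w0
10. ¬p, w0
11. s, w0
Accessibility: w0Rw0
Branch closes: p and ¬p both at w0.
All branches of the tableau close; one closing branch shown above.

No, unsatisfiable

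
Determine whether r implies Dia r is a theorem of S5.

Tableau for the negation not (r implies Dia r):
1. not (r implies Dia r), 0
2. r, 0   [neg-implies-rule on 1]
3. not Dia r, 0   [neg-implies-rule on 1]
4. not r, 0   [neg-Dia-rule on 3 via 0R0]
Accessibility: 0R0
Branch closes: r and not r both at 0.
Every branch of the negation's tableau closes; the branch above is one of them.

Valid in S5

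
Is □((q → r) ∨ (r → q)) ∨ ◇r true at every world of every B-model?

Valid

Tableau for the negation ¬(□((q → r) ∨ (r → q)) ∨ ◇r):
1. ¬(□((q → r) ∨ (r → q)) ∨ ◇r), 0
2. ¬□((q → r) ∨ (r → q)), 0
3. ¬◇r, 0
4. ¬r, 0
5. ¬((q → r) ∨ (r → q)), 1
6. ¬(q → r), 1
7. ¬(r → q), 1
8. q, 1
9. ¬r, 1
10. r, 1
11. ¬q, 1
Accessibility: 0R0, 0R1, 1R0, 1R1
Branch closes: r and ¬r both at 1.
Every branch of the negation's tableau closes; the branch above is one of them.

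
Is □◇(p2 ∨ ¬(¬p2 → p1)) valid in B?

Tableau for the negation ¬□◇(p2 ∨ ¬(¬p2 → p1)):
1. ¬□◇(p2 ∨ ¬(¬p2 → p1)), u
2. ¬◇(p2 ∨ ¬(¬p2 → p1)), v
3. ¬(p2 ∨ ¬(¬p2 → p1)), u
4. ¬p2, u
5. ¬p2 → p1, u
6. ¬(p2 ∨ ¬(¬p2 → p1)), v
7. ¬p2, v
8. ¬p2 → p1, v
9. p1, u
10. p1, v
Accessibility: uRu, uRv, vRu, vRv
The negation has an open branch (countermodel exists).

Invalid (countermodel exists)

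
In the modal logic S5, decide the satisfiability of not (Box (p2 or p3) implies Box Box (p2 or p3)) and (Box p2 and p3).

Unsatisfiable

1. not (Box (p2 or p3) implies Box Box (p2 or p3)) and (Box p2 and p3), 0
2. not (Box (p2 or p3) implies Box Box (p2 or p3)), 0
3. Box p2 and p3, 0
4. Box (p2 or p3), 0
5. not Box Box (p2 or p3), 0
6. Box p2, 0
7. p3, 0
8. p2 or p3, 0
9. p2, 0
10. not Box (p2 or p3), 1
11. p2 or p3, 1
12. p2, 1
13. p3, 1
14. not (p2 or p3), 2
15. not p2, 2
16. not p3, 2
17. p2 or p3, 2
18. p2, 2
Accessibility: 0R0, 0R1, 0R2, 1R0, 1R1, 1R2, 2R0, 2R1, 2R2
Branch closes: p2 and not p2 both at 2.
Every branch closes; the branch above is one of them.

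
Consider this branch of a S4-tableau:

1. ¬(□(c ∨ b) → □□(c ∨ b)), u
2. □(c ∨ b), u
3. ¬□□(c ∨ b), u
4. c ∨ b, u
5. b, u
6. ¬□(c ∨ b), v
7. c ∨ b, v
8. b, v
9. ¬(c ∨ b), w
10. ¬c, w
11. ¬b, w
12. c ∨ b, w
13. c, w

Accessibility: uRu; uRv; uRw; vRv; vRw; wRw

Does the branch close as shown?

Closed

Both c and ¬c appear at w.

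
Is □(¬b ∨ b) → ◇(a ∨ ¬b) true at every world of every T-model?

Invalid (countermodel exists)

Tableau for the negation ¬(□(¬b ∨ b) → ◇(a ∨ ¬b)):
1. ¬(□(¬b ∨ b) → ◇(a ∨ ¬b)), 0
2. □(¬b ∨ b), 0
3. ¬◇(a ∨ ¬b), 0
4. ¬b ∨ b, 0
5. ¬(a ∨ ¬b), 0
6. ¬a, 0
7. b, 0
Accessibility: 0R0
The negation has an open branch (countermodel exists).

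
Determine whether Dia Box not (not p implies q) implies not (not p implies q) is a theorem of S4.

Invalid (countermodel exists)

Tableau for the negation not (Dia Box not (not p implies q) implies not (not p implies q)):
1. not (Dia Box not (not p implies q) implies not (not p implies q)), u
2. Dia Box not (not p implies q), u   [neg-implies-rule on 1]
3. not p implies q, u   [neg-implies-rule on 1]
4. q, u   [implies-rule on 3 (branches; this branch)]
5. Box not (not p implies q), v   [Dia-rule on 2: fresh world v, uRv]
6. not (not p implies q), v   [Box-rule on 5 via vRv]
7. not p, v   [neg-implies-rule on 6]
8. not q, v   [neg-implies-rule on 6]
Accessibility: uRu, uRv, vRv
The negation has an open branch (countermodel exists).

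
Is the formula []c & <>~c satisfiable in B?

1. []c & <>~c, w0
2. []c, w0
3. <>~c, w0
4. c, w0
5. ~c, w1
6. c, w1
Accessibility: w0Rw0, w0Rw1, w1Rw0, w1Rw1
Branch closes: c and ~c both at w1.
Every branch closes; the branch above is one of them.

No, unsatisfiable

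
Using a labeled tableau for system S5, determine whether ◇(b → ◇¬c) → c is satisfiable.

1. ◇(b → ◇¬c) → c, 0
2. c, 0
Accessibility: 0R0

Satisfiable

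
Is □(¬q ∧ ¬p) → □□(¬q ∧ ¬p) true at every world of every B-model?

No, not valid

Tableau for the negation ¬(□(¬q ∧ ¬p) → □□(¬q ∧ ¬p)):
1. ¬(□(¬q ∧ ¬p) → □□(¬q ∧ ¬p)), 0
2. □(¬q ∧ ¬p), 0   [¬→-rule on 1]
3. ¬□□(¬q ∧ ¬p), 0   [¬→-rule on 1]
4. ¬q ∧ ¬p, 0   [□-rule on 2 via 0R0]
5. ¬q, 0   [∧-rule on 4]
6. ¬p, 0   [∧-rule on 4]
7. ¬□(¬q ∧ ¬p), 1   [¬□-rule on 3: fresh world 1, 0R1]
8. ¬q ∧ ¬p, 1   [□-rule on 2 via 0R1]
9. ¬q, 1   [∧-rule on 8]
10. ¬p, 1   [∧-rule on 8]
11. ¬(¬q ∧ ¬p), 2   [¬□-rule on 7: fresh world 2, 1R2]
12. p, 2   [¬∧-rule on 11 (branches; this branch)]
Accessibility: 0R0, 0R1, 1R0, 1R1, 1R2, 2R1, 2R2
The negation has an open branch (countermodel exists).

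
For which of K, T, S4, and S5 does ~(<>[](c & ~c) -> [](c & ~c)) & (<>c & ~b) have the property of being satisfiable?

K

T-tableau for the formula:
1. ~(<>[](c & ~c) -> [](c & ~c)) & (<>c & ~b), w0
2. ~(<>[](c & ~c) -> [](c & ~c)), w0
3. <>c & ~b, w0
4. <>[](c & ~c), w0
5. ~[](c & ~c), w0
6. <>c, w0
7. ~b, w0
8. [](c & ~c), w1
9. c & ~c, w1
10. c, w1
11. ~c, w1
Accessibility: w0Rw0, w0Rw1, w1Rw1
Branch closes: c and ~c both at w1.
Every branch closes (one shown): unsatisfiable in T, hence also in S4, S5 (every S4/S5-frame is a T-frame).
K-tableau for the formula:
1. ~(<>[](c & ~c) -> [](c & ~c)) & (<>c & ~b), w0
2. ~(<>[](c & ~c) -> [](c & ~c)), w0
3. <>c & ~b, w0
4. <>[](c & ~c), w0
5. ~[](c & ~c), w0
6. <>c, w0
7. ~b, w0
8. [](c & ~c), w1
9. ~(c & ~c), w2
10. c, w2
11. c, w3
Accessibility: w0Rw1, w0Rw2, w0Rw3
Complete open branch: satisfiable in K.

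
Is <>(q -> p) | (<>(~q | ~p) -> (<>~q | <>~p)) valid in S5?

Tableau for the negation ~(<>(q -> p) | (<>(~q | ~p) -> (<>~q | <>~p))):
1. ~(<>(q -> p) | (<>(~q | ~p) -> (<>~q | <>~p))), 0
2. ~<>(q -> p), 0   [~|-rule on 1]
3. ~(<>(~q | ~p) -> (<>~q | <>~p)), 0   [~|-rule on 1]
4. <>(~q | ~p), 0   [~->-rule on 3]
5. ~(<>~q | <>~p), 0   [~->-rule on 3]
6. ~<>~q, 0   [~|-rule on 5]
7. ~<>~p, 0   [~|-rule on 5]
8. ~(q -> p), 0   [~<>-rule on 2 via 0R0]
9. q, 0   [~->-rule on 8]
10. ~p, 0   [~->-rule on 8]
11. p, 0   [~<>-rule on 7 via 0R0]
Accessibility: 0R0
Branch closes: p and ~p both at 0.
Every branch of the negation's tableau closes; the branch above is one of them.

Valid in S5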